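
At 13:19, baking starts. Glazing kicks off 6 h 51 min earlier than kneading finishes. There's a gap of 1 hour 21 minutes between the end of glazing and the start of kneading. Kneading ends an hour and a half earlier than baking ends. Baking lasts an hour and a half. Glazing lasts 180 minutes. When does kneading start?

Baking ends at 13:19 + 90 min = 14:49.
Kneading ends at 14:49 − 90 min = 13:19.
Glazing starts at 13:19 − 411 min = 06:28.
Glazing ends at 06:28 + 180 min = 09:28.
Kneading starts at 09:28 + 81 min = 10:49.

10:49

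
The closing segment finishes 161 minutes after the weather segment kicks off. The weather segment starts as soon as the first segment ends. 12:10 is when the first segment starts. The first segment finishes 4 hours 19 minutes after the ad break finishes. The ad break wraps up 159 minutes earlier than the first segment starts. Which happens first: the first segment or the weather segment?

the first segment

The ad break ends at 12:10 − 159 min = 09:31.
The first segment ends at 09:31 + 259 min = 13:50.
So the weather segment starts at 13:50.
The first segment starts at 12:10 and the weather segment starts at 13:50, so the first segment is first.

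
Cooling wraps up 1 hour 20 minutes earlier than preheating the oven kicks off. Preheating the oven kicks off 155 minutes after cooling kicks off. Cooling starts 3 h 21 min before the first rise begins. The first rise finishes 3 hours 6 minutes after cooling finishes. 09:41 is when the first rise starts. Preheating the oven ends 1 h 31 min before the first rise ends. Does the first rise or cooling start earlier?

cooling

Cooling starts at 09:41 − 201 min = 06:20.
The first rise starts at 09:41 and cooling starts at 06:20, so cooling is first.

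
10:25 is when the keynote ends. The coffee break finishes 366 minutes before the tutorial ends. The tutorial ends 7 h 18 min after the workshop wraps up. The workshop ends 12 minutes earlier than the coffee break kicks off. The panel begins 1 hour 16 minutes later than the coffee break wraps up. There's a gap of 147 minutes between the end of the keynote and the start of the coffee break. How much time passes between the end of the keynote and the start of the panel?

283 minutes

The coffee break starts at 10:25 + 147 min = 12:52.
The workshop ends at 12:52 − 12 min = 12:40.
The tutorial ends at 12:40 + 438 min = 19:58.
The coffee break ends at 19:58 − 366 min = 13:52.
The panel starts at 13:52 + 76 min = 15:08.
From 10:25 to 15:08 is 283 minutes.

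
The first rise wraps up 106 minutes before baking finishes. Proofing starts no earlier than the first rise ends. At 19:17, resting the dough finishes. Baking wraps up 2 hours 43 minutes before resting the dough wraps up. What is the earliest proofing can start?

Baking ends at 19:17 − 163 min = 16:34.
The first rise ends at 16:34 − 106 min = 14:48.
Proofing is bounded by the first rise, so the earliest it can start is 14:48.

14:48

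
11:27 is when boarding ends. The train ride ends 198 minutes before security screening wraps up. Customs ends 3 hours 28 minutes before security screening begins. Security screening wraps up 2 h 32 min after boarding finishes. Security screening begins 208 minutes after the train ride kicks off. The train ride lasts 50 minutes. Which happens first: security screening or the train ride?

the train ride

Security screening ends at 11:27 + 152 min = 13:59.
The train ride ends at 13:59 − 198 min = 10:41.
The train ride starts at 10:41 − 50 min = 09:51.
Security screening starts at 09:51 + 208 min = 13:19.
Security screening starts at 13:19 and the train ride starts at 09:51, so the train ride is first.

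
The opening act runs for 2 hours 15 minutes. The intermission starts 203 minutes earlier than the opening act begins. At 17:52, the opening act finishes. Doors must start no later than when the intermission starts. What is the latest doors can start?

12:14

The opening act starts at 17:52 − 135 min = 15:37.
The intermission starts at 15:37 − 203 min = 12:14.
Doors is bounded by the intermission, so the latest it can start is 12:14.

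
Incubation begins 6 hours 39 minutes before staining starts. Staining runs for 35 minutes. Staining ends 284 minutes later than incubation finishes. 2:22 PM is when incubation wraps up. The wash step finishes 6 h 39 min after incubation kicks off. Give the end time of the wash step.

6:31 PM

Staining ends at 2:22 PM + 284 min = 7:06 PM.
Staining starts at 7:06 PM − 35 min = 6:31 PM.
Incubation starts at 6:31 PM − 399 min = 11:52 AM.
The wash step ends at 11:52 AM + 399 min = 6:31 PM.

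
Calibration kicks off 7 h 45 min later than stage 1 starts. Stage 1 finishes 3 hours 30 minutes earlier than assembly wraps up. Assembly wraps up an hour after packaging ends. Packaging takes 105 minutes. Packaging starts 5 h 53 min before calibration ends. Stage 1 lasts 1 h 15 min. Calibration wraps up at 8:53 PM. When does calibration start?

Packaging starts at 8:53 PM − 353 min = 3:00 PM.
Packaging ends at 3:00 PM + 105 min = 4:45 PM.
Assembly ends at 4:45 PM + 60 min = 5:45 PM.
Stage 1 ends at 5:45 PM − 210 min = 2:15 PM.
Stage 1 starts at 2:15 PM − 75 min = 1:00 PM.
Calibration starts at 1:00 PM + 465 min = 8:45 PM.

8:45 PM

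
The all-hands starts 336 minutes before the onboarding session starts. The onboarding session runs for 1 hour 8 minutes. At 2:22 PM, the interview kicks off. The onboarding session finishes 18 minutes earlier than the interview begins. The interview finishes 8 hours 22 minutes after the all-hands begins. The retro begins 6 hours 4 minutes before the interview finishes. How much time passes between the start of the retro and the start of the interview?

The onboarding session ends at 2:22 PM − 18 min = 2:04 PM.
The onboarding session starts at 2:04 PM − 68 min = 12:56 PM.
The all-hands starts at 12:56 PM − 336 min = 7:20 AM.
The interview ends at 7:20 AM + 502 min = 3:42 PM.
The retro starts at 3:42 PM − 364 min = 9:38 AM.
From 9:38 AM to 2:22 PM is 4 h 44 min.

4 h 44 min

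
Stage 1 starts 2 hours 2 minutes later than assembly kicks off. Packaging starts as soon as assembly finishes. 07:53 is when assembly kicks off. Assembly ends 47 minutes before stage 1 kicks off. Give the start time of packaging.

Stage 1 starts at 07:53 + 122 min = 09:55.
Assembly ends at 09:55 − 47 min = 09:08.
So packaging starts at 09:08.

09:08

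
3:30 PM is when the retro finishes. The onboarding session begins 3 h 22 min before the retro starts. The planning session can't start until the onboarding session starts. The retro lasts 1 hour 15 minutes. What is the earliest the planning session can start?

The retro starts at 3:30 PM − 75 min = 2:15 PM.
The onboarding session starts at 2:15 PM − 202 min = 10:53 AM.
The planning session is bounded by the onboarding session, so the earliest it can start is 10:53 AM.

10:53 AM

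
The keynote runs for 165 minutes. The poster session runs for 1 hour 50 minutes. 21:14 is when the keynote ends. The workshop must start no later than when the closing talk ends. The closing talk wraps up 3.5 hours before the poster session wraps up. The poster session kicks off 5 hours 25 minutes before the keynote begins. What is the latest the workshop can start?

11:24

The keynote starts at 21:14 − 165 min = 18:29.
The poster session starts at 18:29 − 325 min = 13:04.
The poster session ends at 13:04 + 110 min = 14:54.
The closing talk ends at 14:54 − 210 min = 11:24.
The workshop is bounded by the closing talk, so the latest it can start is 11:24.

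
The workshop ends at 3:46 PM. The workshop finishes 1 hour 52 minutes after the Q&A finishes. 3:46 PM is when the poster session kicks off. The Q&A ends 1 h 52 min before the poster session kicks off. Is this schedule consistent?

Yes

The Q&A ends at 3:46 PM − 112 min = 1:54 PM.
The workshop ends at 1:54 PM + 112 min = 3:46 PM.
That matches the stated 3:46 PM, so the schedule is consistent.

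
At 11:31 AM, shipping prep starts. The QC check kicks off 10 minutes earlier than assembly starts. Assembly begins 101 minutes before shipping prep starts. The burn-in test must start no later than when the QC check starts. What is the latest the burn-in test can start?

Assembly starts at 11:31 AM − 101 min = 9:50 AM.
The QC check starts at 9:50 AM − 10 min = 9:40 AM.
The burn-in test is bounded by the QC check, so the latest it can start is 9:40 AM.

9:40 AM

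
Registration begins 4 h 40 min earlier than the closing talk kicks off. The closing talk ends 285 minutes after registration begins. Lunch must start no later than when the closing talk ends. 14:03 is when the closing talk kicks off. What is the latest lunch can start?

Registration starts at 14:03 − 280 min = 09:23.
The closing talk ends at 09:23 + 285 min = 14:08.
Lunch is bounded by the closing talk, so the latest it can start is 14:08.

14:08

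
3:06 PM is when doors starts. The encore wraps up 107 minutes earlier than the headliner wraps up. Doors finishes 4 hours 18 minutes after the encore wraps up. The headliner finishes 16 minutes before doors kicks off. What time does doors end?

The headliner ends at 3:06 PM − 16 min = 2:50 PM.
The encore ends at 2:50 PM − 107 min = 1:03 PM.
Doors ends at 1:03 PM + 258 min = 5:21 PM.

5:21 PM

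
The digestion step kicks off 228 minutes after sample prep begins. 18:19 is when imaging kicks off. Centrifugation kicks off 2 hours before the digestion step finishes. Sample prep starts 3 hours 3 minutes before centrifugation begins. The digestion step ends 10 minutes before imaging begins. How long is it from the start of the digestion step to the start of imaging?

1 h 25 min

The digestion step ends at 18:19 − 10 min = 18:09.
Centrifugation starts at 18:09 − 120 min = 16:09.
Sample prep starts at 16:09 − 183 min = 13:06.
The digestion step starts at 13:06 + 228 min = 16:54.
From 16:54 to 18:19 is 1 h 25 min.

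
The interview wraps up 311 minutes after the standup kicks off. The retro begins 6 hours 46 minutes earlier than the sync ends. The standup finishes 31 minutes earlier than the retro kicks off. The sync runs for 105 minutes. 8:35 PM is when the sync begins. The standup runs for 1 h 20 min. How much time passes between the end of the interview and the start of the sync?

1 hour 41 minutes

The sync ends at 8:35 PM + 105 min = 10:20 PM.
The retro starts at 10:20 PM − 406 min = 3:34 PM.
The standup ends at 3:34 PM − 31 min = 3:03 PM.
The standup starts at 3:03 PM − 80 min = 1:43 PM.
The interview ends at 1:43 PM + 311 min = 6:54 PM.
From 6:54 PM to 8:35 PM is 1 hour 41 minutes.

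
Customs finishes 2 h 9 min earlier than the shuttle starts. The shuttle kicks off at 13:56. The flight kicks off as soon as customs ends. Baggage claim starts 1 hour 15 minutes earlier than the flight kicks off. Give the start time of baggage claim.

Customs ends at 13:56 − 129 min = 11:47.
So the flight starts at 11:47.
Baggage claim starts at 11:47 − 75 min = 10:32.

10:32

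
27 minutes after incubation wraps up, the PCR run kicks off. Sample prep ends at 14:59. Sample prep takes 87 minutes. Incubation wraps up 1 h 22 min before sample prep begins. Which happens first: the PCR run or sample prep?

Sample prep starts at 14:59 − 87 min = 13:32.
Incubation ends at 13:32 − 82 min = 12:10.
The PCR run starts at 12:10 + 27 min = 12:37.
The PCR run starts at 12:37 and sample prep starts at 13:32, so the PCR run is first.

the PCR run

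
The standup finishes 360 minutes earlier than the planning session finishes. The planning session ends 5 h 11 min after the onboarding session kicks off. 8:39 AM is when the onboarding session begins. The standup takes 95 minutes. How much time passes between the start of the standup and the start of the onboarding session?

The planning session ends at 8:39 AM + 311 min = 1:50 PM.
The standup ends at 1:50 PM − 360 min = 7:50 AM.
The standup starts at 7:50 AM − 95 min = 6:15 AM.
From 6:15 AM to 8:39 AM is 144 minutes.

144 minutes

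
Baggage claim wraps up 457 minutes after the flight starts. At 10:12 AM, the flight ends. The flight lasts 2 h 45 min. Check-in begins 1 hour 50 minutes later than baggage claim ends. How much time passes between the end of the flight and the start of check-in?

6 h 42 min

The flight starts at 10:12 AM − 165 min = 7:27 AM.
Baggage claim ends at 7:27 AM + 457 min = 3:04 PM.
Check-in starts at 3:04 PM + 110 min = 4:54 PM.
From 10:12 AM to 4:54 PM is 6 h 42 min.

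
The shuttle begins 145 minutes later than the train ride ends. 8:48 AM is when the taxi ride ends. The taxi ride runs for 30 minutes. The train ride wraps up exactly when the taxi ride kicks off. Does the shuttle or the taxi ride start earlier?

the taxi ride

The taxi ride starts at 8:48 AM − 30 min = 8:18 AM.
So the train ride ends at 8:18 AM.
The shuttle starts at 8:18 AM + 145 min = 10:43 AM.
The shuttle starts at 10:43 AM and the taxi ride starts at 8:18 AM, so the taxi ride is first.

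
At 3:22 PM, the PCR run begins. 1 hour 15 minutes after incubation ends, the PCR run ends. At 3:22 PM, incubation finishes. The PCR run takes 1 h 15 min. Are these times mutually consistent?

Yes

The PCR run ends at 3:22 PM + 75 min = 4:37 PM.
The PCR run starts at 4:37 PM − 75 min = 3:22 PM.
That matches the stated 3:22 PM, so the schedule is consistent.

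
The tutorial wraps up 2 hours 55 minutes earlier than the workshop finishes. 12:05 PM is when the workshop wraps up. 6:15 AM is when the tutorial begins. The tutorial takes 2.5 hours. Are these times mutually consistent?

No

The tutorial ends at 12:05 PM − 175 min = 9:10 AM.
The tutorial starts at 9:10 AM − 150 min = 6:40 AM.
But the tutorial is also said to start at 6:15 AM — a 25-minute conflict.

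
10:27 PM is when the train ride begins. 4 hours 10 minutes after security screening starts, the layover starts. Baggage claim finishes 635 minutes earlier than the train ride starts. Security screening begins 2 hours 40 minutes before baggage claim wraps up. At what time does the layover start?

1:22 PM

Baggage claim ends at 10:27 PM − 635 min = 11:52 AM.
Security screening starts at 11:52 AM − 160 min = 9:12 AM.
The layover starts at 9:12 AM + 250 min = 1:22 PM.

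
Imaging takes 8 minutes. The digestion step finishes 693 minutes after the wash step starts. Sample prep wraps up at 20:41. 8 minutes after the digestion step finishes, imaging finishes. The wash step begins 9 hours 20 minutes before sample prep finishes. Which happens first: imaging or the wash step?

The wash step starts at 20:41 − 560 min = 11:21.
The digestion step ends at 11:21 + 693 min = 22:54.
Imaging ends at 22:54 + 8 min = 23:02.
Imaging starts at 23:02 − 8 min = 22:54.
Imaging starts at 22:54 and the wash step starts at 11:21, so the wash step is first.

the wash step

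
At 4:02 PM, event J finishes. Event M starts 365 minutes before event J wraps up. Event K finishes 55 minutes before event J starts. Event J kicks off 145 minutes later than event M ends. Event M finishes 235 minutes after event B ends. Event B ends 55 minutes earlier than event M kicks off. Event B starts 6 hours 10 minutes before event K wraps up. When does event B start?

8:17 AM

Event M starts at 4:02 PM − 365 min = 9:57 AM.
Event B ends at 9:57 AM − 55 min = 9:02 AM.
Event M ends at 9:02 AM + 235 min = 12:57 PM.
Event J starts at 12:57 PM + 145 min = 3:22 PM.
Event K ends at 3:22 PM − 55 min = 2:27 PM.
Event B starts at 2:27 PM − 370 min = 8:17 AM.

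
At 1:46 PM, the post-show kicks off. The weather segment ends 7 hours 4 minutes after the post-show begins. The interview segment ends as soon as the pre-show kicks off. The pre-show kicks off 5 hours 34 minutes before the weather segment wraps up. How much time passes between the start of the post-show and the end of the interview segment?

The weather segment ends at 1:46 PM + 424 min = 8:50 PM.
The pre-show starts at 8:50 PM − 334 min = 3:16 PM.
So the interview segment ends at 3:16 PM.
From 1:46 PM to 3:16 PM is an hour and a half.

an hour and a half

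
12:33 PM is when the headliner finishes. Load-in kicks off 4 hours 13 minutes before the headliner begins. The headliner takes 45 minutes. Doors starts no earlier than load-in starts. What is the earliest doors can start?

7:35 AM

The headliner starts at 12:33 PM − 45 min = 11:48 AM.
Load-in starts at 11:48 AM − 253 min = 7:35 AM.
Doors is bounded by load-in, so the earliest it can start is 7:35 AM.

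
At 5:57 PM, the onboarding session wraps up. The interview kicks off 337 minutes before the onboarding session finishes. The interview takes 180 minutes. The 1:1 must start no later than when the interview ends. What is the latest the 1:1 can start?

The interview starts at 5:57 PM − 337 min = 12:20 PM.
The interview ends at 12:20 PM + 180 min = 3:20 PM.
The 1:1 is bounded by the interview, so the latest it can start is 3:20 PM.

3:20 PM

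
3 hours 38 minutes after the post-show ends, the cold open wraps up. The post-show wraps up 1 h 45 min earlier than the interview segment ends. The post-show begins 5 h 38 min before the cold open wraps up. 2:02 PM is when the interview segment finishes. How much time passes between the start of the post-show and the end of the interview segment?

225 minutes

The post-show ends at 2:02 PM − 105 min = 12:17 PM.
The cold open ends at 12:17 PM + 218 min = 3:55 PM.
The post-show starts at 3:55 PM − 338 min = 10:17 AM.
From 10:17 AM to 2:02 PM is 225 minutes.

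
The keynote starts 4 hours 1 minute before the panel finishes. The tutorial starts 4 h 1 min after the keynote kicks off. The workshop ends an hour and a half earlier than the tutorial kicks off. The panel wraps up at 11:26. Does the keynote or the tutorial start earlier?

the keynote

The keynote starts at 11:26 − 241 min = 07:25.
The tutorial starts at 07:25 + 241 min = 11:26.
The keynote starts at 07:25 and the tutorial starts at 11:26, so the keynote is first.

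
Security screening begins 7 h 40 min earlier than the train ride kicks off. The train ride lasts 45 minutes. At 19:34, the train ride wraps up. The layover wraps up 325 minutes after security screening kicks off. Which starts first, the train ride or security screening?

security screening

The train ride starts at 19:34 − 45 min = 18:49.
Security screening starts at 18:49 − 460 min = 11:09.
The train ride starts at 18:49 and security screening starts at 11:09, so security screening is first.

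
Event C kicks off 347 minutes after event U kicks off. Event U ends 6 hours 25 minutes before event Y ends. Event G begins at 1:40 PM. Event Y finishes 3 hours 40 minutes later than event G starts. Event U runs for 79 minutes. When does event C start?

Event Y ends at 1:40 PM + 220 min = 5:20 PM.
Event U ends at 5:20 PM − 385 min = 10:55 AM.
Event U starts at 10:55 AM − 79 min = 9:36 AM.
Event C starts at 9:36 AM + 347 min = 3:23 PM.

3:23 PM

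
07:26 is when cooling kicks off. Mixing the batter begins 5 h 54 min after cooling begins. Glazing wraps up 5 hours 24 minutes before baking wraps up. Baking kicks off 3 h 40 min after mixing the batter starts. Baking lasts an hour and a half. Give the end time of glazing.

Mixing the batter starts at 07:26 + 354 min = 13:20.
Baking starts at 13:20 + 220 min = 17:00.
Baking ends at 17:00 + 90 min = 18:30.
Glazing ends at 18:30 − 324 min = 13:06.

13:06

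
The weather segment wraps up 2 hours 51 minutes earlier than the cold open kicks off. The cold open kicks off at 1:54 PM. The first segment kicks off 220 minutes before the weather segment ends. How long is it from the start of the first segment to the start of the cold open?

391 minutes

The weather segment ends at 1:54 PM − 171 min = 11:03 AM.
The first segment starts at 11:03 AM − 220 min = 7:23 AM.
From 7:23 AM to 1:54 PM is 391 minutes.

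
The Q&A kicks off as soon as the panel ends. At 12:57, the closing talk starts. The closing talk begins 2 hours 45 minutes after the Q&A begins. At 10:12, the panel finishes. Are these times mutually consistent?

Yes

The Q&A starts at 10:12.
The closing talk starts at 10:12 + 165 min = 12:57.
That matches the stated 12:57, so the schedule is consistent.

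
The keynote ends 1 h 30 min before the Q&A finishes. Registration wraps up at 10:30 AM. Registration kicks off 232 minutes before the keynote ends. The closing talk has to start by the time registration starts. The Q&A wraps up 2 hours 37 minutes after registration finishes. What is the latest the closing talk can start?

The Q&A ends at 10:30 AM + 157 min = 1:07 PM.
The keynote ends at 1:07 PM − 90 min = 11:37 AM.
Registration starts at 11:37 AM − 232 min = 7:45 AM.
The closing talk is bounded by registration, so the latest it can start is 7:45 AM.

7:45 AM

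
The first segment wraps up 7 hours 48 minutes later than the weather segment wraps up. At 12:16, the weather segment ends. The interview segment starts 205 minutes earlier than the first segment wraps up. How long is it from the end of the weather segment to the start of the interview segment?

The first segment ends at 12:16 + 468 min = 20:04.
The interview segment starts at 20:04 − 205 min = 16:39.
From 12:16 to 16:39 is 263 minutes.

263 minutes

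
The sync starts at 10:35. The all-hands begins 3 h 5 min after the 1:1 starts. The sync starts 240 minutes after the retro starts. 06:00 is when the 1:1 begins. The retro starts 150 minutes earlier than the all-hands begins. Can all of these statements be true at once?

The all-hands starts at 06:00 + 185 min = 09:05.
The retro starts at 09:05 − 150 min = 06:35.
The sync starts at 06:35 + 240 min = 10:35.
That matches the stated 10:35, so the schedule is consistent.

Yes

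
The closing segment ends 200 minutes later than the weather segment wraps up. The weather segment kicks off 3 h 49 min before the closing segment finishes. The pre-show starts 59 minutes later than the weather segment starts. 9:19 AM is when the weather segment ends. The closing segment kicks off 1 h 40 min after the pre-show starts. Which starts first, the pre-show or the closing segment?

the pre-show

The closing segment ends at 9:19 AM + 200 min = 12:39 PM.
The weather segment starts at 12:39 PM − 229 min = 8:50 AM.
The pre-show starts at 8:50 AM + 59 min = 9:49 AM.
The closing segment starts at 9:49 AM + 100 min = 11:29 AM.
The pre-show starts at 9:49 AM and the closing segment starts at 11:29 AM, so the pre-show is first.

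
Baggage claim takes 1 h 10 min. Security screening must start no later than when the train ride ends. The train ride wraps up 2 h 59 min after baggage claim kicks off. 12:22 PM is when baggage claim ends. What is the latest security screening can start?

Baggage claim starts at 12:22 PM − 70 min = 11:12 AM.
The train ride ends at 11:12 AM + 179 min = 2:11 PM.
Security screening is bounded by the train ride, so the latest it can start is 2:11 PM.

2:11 PM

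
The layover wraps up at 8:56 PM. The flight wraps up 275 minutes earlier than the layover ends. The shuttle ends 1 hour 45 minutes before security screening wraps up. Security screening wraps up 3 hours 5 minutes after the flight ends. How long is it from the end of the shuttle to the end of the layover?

The flight ends at 8:56 PM − 275 min = 4:21 PM.
Security screening ends at 4:21 PM + 185 min = 7:26 PM.
The shuttle ends at 7:26 PM − 105 min = 5:41 PM.
From 5:41 PM to 8:56 PM is 195 minutes.

195 minutes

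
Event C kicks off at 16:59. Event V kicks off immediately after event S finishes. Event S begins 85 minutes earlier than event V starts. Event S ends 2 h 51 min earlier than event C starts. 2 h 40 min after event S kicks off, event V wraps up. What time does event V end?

15:23

Event S ends at 16:59 − 171 min = 14:08.
So event V starts at 14:08.
Event S starts at 14:08 − 85 min = 12:43.
Event V ends at 12:43 + 160 min = 15:23.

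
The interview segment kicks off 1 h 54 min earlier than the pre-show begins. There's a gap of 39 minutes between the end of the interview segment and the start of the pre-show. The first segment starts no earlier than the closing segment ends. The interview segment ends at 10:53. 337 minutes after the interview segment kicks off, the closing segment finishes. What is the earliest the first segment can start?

The pre-show starts at 10:53 + 39 min = 11:32.
The interview segment starts at 11:32 − 114 min = 09:38.
The closing segment ends at 09:38 + 337 min = 15:15.
The first segment is bounded by the closing segment, so the earliest it can start is 15:15.

15:15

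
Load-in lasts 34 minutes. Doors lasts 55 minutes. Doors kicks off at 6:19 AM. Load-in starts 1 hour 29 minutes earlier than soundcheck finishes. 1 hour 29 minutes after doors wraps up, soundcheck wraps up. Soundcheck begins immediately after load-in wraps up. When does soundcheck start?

7:48 AM

Doors ends at 6:19 AM + 55 min = 7:14 AM.
Soundcheck ends at 7:14 AM + 89 min = 8:43 AM.
Load-in starts at 8:43 AM − 89 min = 7:14 AM.
Load-in ends at 7:14 AM + 34 min = 7:48 AM.
So soundcheck starts at 7:48 AM.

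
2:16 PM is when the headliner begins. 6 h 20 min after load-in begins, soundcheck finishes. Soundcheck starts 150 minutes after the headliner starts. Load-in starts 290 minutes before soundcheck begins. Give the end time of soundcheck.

6:16 PM

Soundcheck starts at 2:16 PM + 150 min = 4:46 PM.
Load-in starts at 4:46 PM − 290 min = 11:56 AM.
Soundcheck ends at 11:56 AM + 380 min = 6:16 PM.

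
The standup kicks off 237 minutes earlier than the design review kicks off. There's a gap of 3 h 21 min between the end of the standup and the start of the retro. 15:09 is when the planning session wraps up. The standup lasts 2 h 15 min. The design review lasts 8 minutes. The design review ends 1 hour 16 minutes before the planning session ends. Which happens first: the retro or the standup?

the standup

The design review ends at 15:09 − 76 min = 13:53.
The design review starts at 13:53 − 8 min = 13:45.
The standup starts at 13:45 − 237 min = 09:48.
The standup ends at 09:48 + 135 min = 12:03.
The retro starts at 12:03 + 201 min = 15:24.
The retro starts at 15:24 and the standup starts at 09:48, so the standup is first.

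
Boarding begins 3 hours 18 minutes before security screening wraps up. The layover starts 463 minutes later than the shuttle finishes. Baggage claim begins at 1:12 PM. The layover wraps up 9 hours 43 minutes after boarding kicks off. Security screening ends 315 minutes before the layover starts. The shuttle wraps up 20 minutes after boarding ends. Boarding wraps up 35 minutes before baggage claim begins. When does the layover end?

9:50 PM

Boarding ends at 1:12 PM − 35 min = 12:37 PM.
The shuttle ends at 12:37 PM + 20 min = 12:57 PM.
The layover starts at 12:57 PM + 463 min = 8:40 PM.
Security screening ends at 8:40 PM − 315 min = 3:25 PM.
Boarding starts at 3:25 PM − 198 min = 12:07 PM.
The layover ends at 12:07 PM + 583 min = 9:50 PM.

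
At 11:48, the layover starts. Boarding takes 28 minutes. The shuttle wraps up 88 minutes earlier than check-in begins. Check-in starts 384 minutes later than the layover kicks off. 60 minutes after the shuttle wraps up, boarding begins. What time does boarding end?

18:12

Check-in starts at 11:48 + 384 min = 18:12.
The shuttle ends at 18:12 − 88 min = 16:44.
Boarding starts at 16:44 + 60 min = 17:44.
Boarding ends at 17:44 + 28 min = 18:12.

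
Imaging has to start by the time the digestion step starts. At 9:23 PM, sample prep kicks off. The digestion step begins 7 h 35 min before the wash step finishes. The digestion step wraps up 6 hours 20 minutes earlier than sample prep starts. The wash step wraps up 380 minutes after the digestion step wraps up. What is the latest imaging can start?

The digestion step ends at 9:23 PM − 380 min = 3:03 PM.
The wash step ends at 3:03 PM + 380 min = 9:23 PM.
The digestion step starts at 9:23 PM − 455 min = 1:48 PM.
Imaging is bounded by the digestion step, so the latest it can start is 1:48 PM.

1:48 PM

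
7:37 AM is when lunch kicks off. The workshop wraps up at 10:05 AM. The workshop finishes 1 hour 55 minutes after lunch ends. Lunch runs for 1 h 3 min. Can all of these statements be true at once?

No

Lunch ends at 7:37 AM + 63 min = 8:40 AM.
The workshop ends at 8:40 AM + 115 min = 10:35 AM.
But the workshop is also said to end at 10:05 AM — a 30-minute conflict.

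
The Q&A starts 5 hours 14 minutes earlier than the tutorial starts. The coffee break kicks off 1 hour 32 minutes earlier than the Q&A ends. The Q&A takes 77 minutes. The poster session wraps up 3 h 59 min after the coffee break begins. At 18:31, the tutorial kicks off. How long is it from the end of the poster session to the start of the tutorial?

1.5 hours

The Q&A starts at 18:31 − 314 min = 13:17.
The Q&A ends at 13:17 + 77 min = 14:34.
The coffee break starts at 14:34 − 92 min = 13:02.
The poster session ends at 13:02 + 239 min = 17:01.
From 17:01 to 18:31 is 1.5 hours.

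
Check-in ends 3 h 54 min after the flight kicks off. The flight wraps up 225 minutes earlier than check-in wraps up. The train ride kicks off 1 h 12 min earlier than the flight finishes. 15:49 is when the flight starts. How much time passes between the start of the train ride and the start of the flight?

Check-in ends at 15:49 + 234 min = 19:43.
The flight ends at 19:43 − 225 min = 15:58.
The train ride starts at 15:58 − 72 min = 14:46.
From 14:46 to 15:49 is 1 h 3 min.

1 h 3 min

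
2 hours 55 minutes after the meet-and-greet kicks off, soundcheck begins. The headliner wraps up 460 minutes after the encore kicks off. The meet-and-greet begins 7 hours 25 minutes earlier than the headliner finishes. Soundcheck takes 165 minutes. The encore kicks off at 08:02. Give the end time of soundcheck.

13:57

The headliner ends at 08:02 + 460 min = 15:42.
The meet-and-greet starts at 15:42 − 445 min = 08:17.
Soundcheck starts at 08:17 + 175 min = 11:12.
Soundcheck ends at 11:12 + 165 min = 13:57.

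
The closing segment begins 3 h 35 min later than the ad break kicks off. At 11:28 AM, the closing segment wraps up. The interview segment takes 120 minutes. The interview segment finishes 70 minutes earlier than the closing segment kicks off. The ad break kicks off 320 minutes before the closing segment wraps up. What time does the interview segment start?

The ad break starts at 11:28 AM − 320 min = 6:08 AM.
The closing segment starts at 6:08 AM + 215 min = 9:43 AM.
The interview segment ends at 9:43 AM − 70 min = 8:33 AM.
The interview segment starts at 8:33 AM − 120 min = 6:33 AM.

6:33 AM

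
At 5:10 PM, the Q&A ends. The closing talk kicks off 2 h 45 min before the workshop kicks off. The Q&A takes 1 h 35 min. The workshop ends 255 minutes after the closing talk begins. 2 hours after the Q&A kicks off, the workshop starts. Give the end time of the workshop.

7:05 PM

The Q&A starts at 5:10 PM − 95 min = 3:35 PM.
The workshop starts at 3:35 PM + 120 min = 5:35 PM.
The closing talk starts at 5:35 PM − 165 min = 2:50 PM.
The workshop ends at 2:50 PM + 255 min = 7:05 PM.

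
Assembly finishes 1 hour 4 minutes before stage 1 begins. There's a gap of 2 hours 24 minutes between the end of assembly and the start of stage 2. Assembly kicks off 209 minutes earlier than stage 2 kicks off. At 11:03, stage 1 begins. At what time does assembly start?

Assembly ends at 11:03 − 64 min = 09:59.
Stage 2 starts at 09:59 + 144 min = 12:23.
Assembly starts at 12:23 − 209 min = 08:54.

08:54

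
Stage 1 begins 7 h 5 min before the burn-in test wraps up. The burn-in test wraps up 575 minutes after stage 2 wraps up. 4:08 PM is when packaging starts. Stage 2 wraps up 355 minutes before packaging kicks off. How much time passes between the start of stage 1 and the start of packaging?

Stage 2 ends at 4:08 PM − 355 min = 10:13 AM.
The burn-in test ends at 10:13 AM + 575 min = 7:48 PM.
Stage 1 starts at 7:48 PM − 425 min = 12:43 PM.
From 12:43 PM to 4:08 PM is 3 hours 25 minutes.

3 hours 25 minutes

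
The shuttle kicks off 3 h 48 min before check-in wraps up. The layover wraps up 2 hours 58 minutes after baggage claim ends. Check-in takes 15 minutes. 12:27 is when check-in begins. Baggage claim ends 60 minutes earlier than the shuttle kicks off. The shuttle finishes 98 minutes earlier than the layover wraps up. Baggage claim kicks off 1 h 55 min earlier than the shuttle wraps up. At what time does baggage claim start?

Check-in ends at 12:27 + 15 min = 12:42.
The shuttle starts at 12:42 − 228 min = 08:54.
Baggage claim ends at 08:54 − 60 min = 07:54.
The layover ends at 07:54 + 178 min = 10:52.
The shuttle ends at 10:52 − 98 min = 09:14.
Baggage claim starts at 09:14 − 115 min = 07:19.

07:19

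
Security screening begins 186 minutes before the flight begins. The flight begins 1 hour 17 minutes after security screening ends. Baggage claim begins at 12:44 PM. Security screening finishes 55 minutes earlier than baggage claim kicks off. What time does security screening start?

10:00 AM

Security screening ends at 12:44 PM − 55 min = 11:49 AM.
The flight starts at 11:49 AM + 77 min = 1:06 PM.
Security screening starts at 1:06 PM − 186 min = 10:00 AM.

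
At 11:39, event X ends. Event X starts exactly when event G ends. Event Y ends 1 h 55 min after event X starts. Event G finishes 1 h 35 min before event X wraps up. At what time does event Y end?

11:59

Event G ends at 11:39 − 95 min = 10:04.
So event X starts at 10:04.
Event Y ends at 10:04 + 115 min = 11:59.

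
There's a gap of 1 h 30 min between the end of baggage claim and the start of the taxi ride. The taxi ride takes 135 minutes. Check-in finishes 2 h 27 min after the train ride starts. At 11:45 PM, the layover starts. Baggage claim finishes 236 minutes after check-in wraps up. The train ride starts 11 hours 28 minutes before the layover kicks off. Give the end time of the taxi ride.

The train ride starts at 11:45 PM − 688 min = 12:17 PM.
Check-in ends at 12:17 PM + 147 min = 2:44 PM.
Baggage claim ends at 2:44 PM + 236 min = 6:40 PM.
The taxi ride starts at 6:40 PM + 90 min = 8:10 PM.
The taxi ride ends at 8:10 PM + 135 min = 10:25 PM.

10:25 PM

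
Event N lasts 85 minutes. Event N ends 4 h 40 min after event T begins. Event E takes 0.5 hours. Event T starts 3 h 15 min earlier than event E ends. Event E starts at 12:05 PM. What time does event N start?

Event E ends at 12:05 PM + 30 min = 12:35 PM.
Event T starts at 12:35 PM − 195 min = 9:20 AM.
Event N ends at 9:20 AM + 280 min = 2:00 PM.
Event N starts at 2:00 PM − 85 min = 12:35 PM.

12:35 PM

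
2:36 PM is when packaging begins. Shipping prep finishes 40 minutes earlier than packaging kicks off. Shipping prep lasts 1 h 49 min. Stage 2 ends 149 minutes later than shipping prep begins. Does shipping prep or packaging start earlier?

Shipping prep ends at 2:36 PM − 40 min = 1:56 PM.
Shipping prep starts at 1:56 PM − 109 min = 12:07 PM.
Shipping prep starts at 12:07 PM and packaging starts at 2:36 PM, so shipping prep is first.

shipping prep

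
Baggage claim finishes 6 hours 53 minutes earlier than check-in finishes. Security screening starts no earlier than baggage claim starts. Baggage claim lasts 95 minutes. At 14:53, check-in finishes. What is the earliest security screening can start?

Baggage claim ends at 14:53 − 413 min = 08:00.
Baggage claim starts at 08:00 − 95 min = 06:25.
Security screening is bounded by baggage claim, so the earliest it can start is 06:25.

06:25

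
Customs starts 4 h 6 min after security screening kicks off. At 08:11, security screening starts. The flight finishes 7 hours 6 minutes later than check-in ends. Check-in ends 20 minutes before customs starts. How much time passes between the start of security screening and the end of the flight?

652 minutes

Customs starts at 08:11 + 246 min = 12:17.
Check-in ends at 12:17 − 20 min = 11:57.
The flight ends at 11:57 + 426 min = 19:03.
From 08:11 to 19:03 is 652 minutes.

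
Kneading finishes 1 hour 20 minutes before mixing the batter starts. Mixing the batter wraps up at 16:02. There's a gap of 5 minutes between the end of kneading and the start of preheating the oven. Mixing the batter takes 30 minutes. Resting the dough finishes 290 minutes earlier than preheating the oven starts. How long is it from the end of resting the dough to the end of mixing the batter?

6 hours 35 minutes

Mixing the batter starts at 16:02 − 30 min = 15:32.
Kneading ends at 15:32 − 80 min = 14:12.
Preheating the oven starts at 14:12 + 5 min = 14:17.
Resting the dough ends at 14:17 − 290 min = 09:27.
From 09:27 to 16:02 is 6 hours 35 minutes.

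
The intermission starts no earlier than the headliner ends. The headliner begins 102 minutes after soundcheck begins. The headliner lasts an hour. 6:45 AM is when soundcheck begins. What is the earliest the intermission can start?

The headliner starts at 6:45 AM + 102 min = 8:27 AM.
The headliner ends at 8:27 AM + 60 min = 9:27 AM.
The intermission is bounded by the headliner, so the earliest it can start is 9:27 AM.

9:27 AM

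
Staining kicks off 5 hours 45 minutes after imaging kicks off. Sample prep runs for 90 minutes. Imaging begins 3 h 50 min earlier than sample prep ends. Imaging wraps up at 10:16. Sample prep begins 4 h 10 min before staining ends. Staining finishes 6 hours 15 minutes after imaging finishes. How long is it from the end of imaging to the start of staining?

5 hours 30 minutes

Staining ends at 10:16 + 375 min = 16:31.
Sample prep starts at 16:31 − 250 min = 12:21.
Sample prep ends at 12:21 + 90 min = 13:51.
Imaging starts at 13:51 − 230 min = 10:01.
Staining starts at 10:01 + 345 min = 15:46.
From 10:16 to 15:46 is 5 hours 30 minutes.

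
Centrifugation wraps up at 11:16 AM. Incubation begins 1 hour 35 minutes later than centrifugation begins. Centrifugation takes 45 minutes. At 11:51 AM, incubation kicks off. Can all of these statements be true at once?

Centrifugation starts at 11:16 AM − 45 min = 10:31 AM.
Incubation starts at 10:31 AM + 95 min = 12:06 PM.
But incubation is also said to start at 11:51 AM — a 15-minute conflict.

No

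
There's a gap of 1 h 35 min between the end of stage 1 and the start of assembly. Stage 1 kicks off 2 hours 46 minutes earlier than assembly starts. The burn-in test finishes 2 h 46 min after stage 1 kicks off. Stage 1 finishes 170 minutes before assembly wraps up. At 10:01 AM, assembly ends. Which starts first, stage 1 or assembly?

Stage 1 ends at 10:01 AM − 170 min = 7:11 AM.
Assembly starts at 7:11 AM + 95 min = 8:46 AM.
Stage 1 starts at 8:46 AM − 166 min = 6:00 AM.
Stage 1 starts at 6:00 AM and assembly starts at 8:46 AM, so stage 1 is first.

stage 1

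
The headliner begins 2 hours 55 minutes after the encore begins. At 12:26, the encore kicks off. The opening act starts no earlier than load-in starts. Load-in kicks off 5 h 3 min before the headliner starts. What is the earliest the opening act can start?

The headliner starts at 12:26 + 175 min = 15:21.
Load-in starts at 15:21 − 303 min = 10:18.
The opening act is bounded by load-in, so the earliest it can start is 10:18.

10:18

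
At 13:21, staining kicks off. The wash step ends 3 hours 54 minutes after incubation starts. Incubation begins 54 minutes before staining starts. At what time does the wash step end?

16:21

Incubation starts at 13:21 − 54 min = 12:27.
The wash step ends at 12:27 + 234 min = 16:21.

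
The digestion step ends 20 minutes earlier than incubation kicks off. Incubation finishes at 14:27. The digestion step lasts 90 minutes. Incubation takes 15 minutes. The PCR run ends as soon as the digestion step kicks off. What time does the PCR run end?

12:22

Incubation starts at 14:27 − 15 min = 14:12.
The digestion step ends at 14:12 − 20 min = 13:52.
The digestion step starts at 13:52 − 90 min = 12:22.
So the PCR run ends at 12:22.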